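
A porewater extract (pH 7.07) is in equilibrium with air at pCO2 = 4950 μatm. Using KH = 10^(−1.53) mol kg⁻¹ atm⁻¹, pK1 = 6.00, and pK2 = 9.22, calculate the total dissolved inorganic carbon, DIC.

[CO2*] = KH · pCO2 = 10^(−1.53) × 4950×10^-6 = 1.461×10^-4 mol/kg
α₀ = 1/(1 + K1/[H⁺] + K1K2/[H⁺]²) = 1/(1 + 10^+1.07 + 10^-1.08) = 0.07793
DIC = [CO2*]/α₀ = 1.461×10^-4 / 0.07793 = 1.87 mmol/kg

DIC = 1.87 mmol/kg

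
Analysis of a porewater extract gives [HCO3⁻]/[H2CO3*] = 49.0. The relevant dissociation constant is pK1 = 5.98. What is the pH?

From K1 = [H⁺][HCO3⁻]/[H2CO3*]:  pH = pK1 + log₁₀([HCO3⁻]/[H2CO3*])
log₁₀(49.0) = +1.690
pH = 5.98 + (+1.690) = 7.67

pH = 7.67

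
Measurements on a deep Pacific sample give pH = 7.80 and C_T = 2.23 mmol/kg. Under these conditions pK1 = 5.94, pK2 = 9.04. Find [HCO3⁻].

[HCO3⁻] = 2.08 mmol/kg

α₁ = 1 / (1 + [H⁺]/K1 + K2/[H⁺]) = 1 / (1 + 10^-1.86 + 10^-1.24)
   = 1 / (1 + 0.013804 + 0.057544) = 1/1.0713 = 0.9334
[HCO3⁻] = α₁ × DIC = 0.9334 × 2.23 = 2.08 mmol/kg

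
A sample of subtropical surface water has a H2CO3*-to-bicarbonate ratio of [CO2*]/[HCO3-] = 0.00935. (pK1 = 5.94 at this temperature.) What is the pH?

From K1 = [H⁺][HCO3-]/[CO2*]:  pH = pK1 − log₁₀([CO2*]/[HCO3-])
log₁₀(0.00935) = -2.029
pH = 5.94 − (-2.029) = 7.97

pH = 7.97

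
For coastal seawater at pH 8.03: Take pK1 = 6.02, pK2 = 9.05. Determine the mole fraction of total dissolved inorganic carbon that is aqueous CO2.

α₀ = 1 / (1 + K1/[H⁺] + K1K2/[H⁺]²) = 1 / (1 + 10^+2.01 + 10^+0.99)
   = 1 / (1 + 102.33 + 9.7724) = 1/113.10 = 0.008842

α₀ = 0.00884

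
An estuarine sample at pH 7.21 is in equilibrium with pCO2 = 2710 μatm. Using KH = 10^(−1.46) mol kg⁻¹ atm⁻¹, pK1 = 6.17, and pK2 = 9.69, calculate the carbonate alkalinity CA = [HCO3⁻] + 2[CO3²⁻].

CA = 1.04 mmol/kg

[CO2*] = KH · pCO2 = 10^(−1.46) × 2710×10^-6 = 9.397×10^-5 mol/kg
α₀ = 1/(1 + K1/[H⁺] + K1K2/[H⁺]²) = 1/(1 + 10^+1.04 + 10^-1.44) = 0.08333
DIC = [CO2*]/α₀ = 9.397×10^-5 / 0.08333 = 1.128 mmol/kg
CA = (α₁ + 2α₂)·DIC = (0.9136 + 2×0.003025) × 1.128 = 1.04 mmol/kg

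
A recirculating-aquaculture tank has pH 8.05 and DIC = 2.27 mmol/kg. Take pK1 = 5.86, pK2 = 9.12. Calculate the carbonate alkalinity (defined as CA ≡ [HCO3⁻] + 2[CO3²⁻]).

CA = [HCO3⁻] + 2[CO3²⁻] = (α₁ + 2α₂)·DIC
At pH 8.05: [H⁺]/K1 = 10^-2.19 = 0.0064565, K2/[H⁺] = 10^-1.07 = 0.085114
α₁ = 1/(1 + 0.0064565 + 0.085114) = 1/1.0916 = 0.9161; α₂ = α₁·K2/[H⁺] = 0.07797
α₁ + 2α₂ = 1.0721
CA = 1.0721 × 2.27 = 2.43 mmol/kg

CA = 2.43 mmol/kg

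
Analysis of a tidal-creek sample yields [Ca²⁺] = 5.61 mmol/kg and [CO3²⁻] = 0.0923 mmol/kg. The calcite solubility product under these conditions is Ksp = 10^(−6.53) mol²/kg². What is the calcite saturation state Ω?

Ksp = 10^(−6.53) = 2.951×10^-7
Ω = [Ca²⁺][CO3²⁻]/Ksp = (5.61×10^-3)(0.0923×10^-3) / 2.951×10^-7 = 1.75

Ω = 1.75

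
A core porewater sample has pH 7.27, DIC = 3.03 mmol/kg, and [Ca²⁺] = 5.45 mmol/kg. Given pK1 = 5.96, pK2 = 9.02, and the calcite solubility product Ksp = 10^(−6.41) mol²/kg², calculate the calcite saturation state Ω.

Ω = 0.708

α₂ = 1 / (1 + [H⁺]/K2 + [H⁺]²/(K1K2)) = 1 / (1 + 10^+1.75 + 10^+0.44)
   = 1 / (1 + 56.234 + 2.7542) = 1/59.988 = 0.01667
[CO3²⁻] = α₂ × DIC = 0.01667 × 3.03 = 0.05051 mmol/kg
Ksp = 10^(−6.41) = 3.890×10^-7
Ω = [Ca²⁺][CO3²⁻]/Ksp = (5.45×10^-3)(5.051×10^-5) / 3.890×10^-7 = 0.708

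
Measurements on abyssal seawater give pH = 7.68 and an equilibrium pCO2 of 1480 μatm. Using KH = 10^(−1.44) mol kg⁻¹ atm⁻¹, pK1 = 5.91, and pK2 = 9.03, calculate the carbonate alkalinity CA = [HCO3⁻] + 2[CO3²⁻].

CA = 3.45 mmol/kg

[CO2*] = KH · pCO2 = 10^(−1.44) × 1480×10^-6 = 5.374×10^-5 mol/kg
α₀ = 1/(1 + K1/[H⁺] + K1K2/[H⁺]²) = 1/(1 + 10^+1.77 + 10^+0.42) = 0.01600
DIC = [CO2*]/α₀ = 5.374×10^-5 / 0.01600 = 3.359 mmol/kg
CA = (α₁ + 2α₂)·DIC = (0.9419 + 2×0.04207) × 3.359 = 3.45 mmol/kg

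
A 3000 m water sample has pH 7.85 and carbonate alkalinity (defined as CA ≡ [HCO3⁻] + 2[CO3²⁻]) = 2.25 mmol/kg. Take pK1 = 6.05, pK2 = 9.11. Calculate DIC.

DIC = 2.17 mmol/kg

CA = [HCO3⁻] + 2[CO3²⁻] = (α₁ + 2α₂)·DIC
At pH 7.85: [H⁺]/K1 = 10^-1.80 = 0.015849, K2/[H⁺] = 10^-1.26 = 0.054954
α₁ = 1/(1 + 0.015849 + 0.054954) = 1/1.0708 = 0.9339; α₂ = α₁·K2/[H⁺] = 0.05132
α₁ + 2α₂ = 1.0365
DIC = CA / (α₁ + 2α₂) = 2.25 / 1.0365 = 2.17 mmol/kg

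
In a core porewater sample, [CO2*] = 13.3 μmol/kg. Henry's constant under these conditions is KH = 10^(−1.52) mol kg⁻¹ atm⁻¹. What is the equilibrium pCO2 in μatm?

KH = 10^(−1.52) = 3.020×10^-2 mol kg⁻¹ atm⁻¹
pCO2 = [CO2*]/KH = 13.3×10^-6 / 3.020×10^-2 = 4.40×10^-4 atm = 440 μatm

pCO2 = 440 μatm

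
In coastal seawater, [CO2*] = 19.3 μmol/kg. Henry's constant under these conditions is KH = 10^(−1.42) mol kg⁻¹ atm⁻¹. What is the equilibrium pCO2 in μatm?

pCO2 = 508 μatm

KH = 10^(−1.42) = 3.802×10^-2 mol kg⁻¹ atm⁻¹
pCO2 = [CO2*]/KH = 19.3×10^-6 / 3.802×10^-2 = 5.08×10^-4 atm = 508 μatm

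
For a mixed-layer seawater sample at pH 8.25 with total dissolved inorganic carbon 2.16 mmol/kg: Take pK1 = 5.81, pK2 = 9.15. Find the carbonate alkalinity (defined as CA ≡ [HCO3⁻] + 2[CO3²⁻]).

CA = 2.39 mmol/kg

CA = [HCO3⁻] + 2[CO3²⁻] = (α₁ + 2α₂)·DIC
At pH 8.25: [H⁺]/K1 = 10^-2.44 = 0.0036308, K2/[H⁺] = 10^-0.90 = 0.12589
α₁ = 1/(1 + 0.0036308 + 0.12589) = 1/1.1295 = 0.8853; α₂ = α₁·K2/[H⁺] = 0.1115
α₁ + 2α₂ = 1.1082
CA = 1.1082 × 2.16 = 2.39 mmol/kg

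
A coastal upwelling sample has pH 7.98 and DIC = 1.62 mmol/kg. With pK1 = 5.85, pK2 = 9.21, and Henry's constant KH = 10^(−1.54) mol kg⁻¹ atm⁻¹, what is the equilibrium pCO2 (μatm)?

α₀ = 1 / (1 + K1/[H⁺] + K1K2/[H⁺]²) = 1 / (1 + 10^+2.13 + 10^+0.90)
   = 1 / (1 + 134.90 + 7.9433) = 1/143.84 = 0.006952
[CO2*] = α₀ × DIC = 0.006952 × 1.62 = 0.01126 mmol/kg = 11.26 μmol/kg
pCO2 = [CO2*]/KH = 1.126×10^-5 / 2.884×10^-2 = 391 μatm

pCO2 = 391 μatm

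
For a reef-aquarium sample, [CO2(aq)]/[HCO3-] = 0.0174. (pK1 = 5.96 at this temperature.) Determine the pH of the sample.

From K1 = [H⁺][HCO3-]/[CO2(aq)]:  pH = pK1 − log₁₀([CO2(aq)]/[HCO3-])
log₁₀(0.0174) = -1.759
pH = 5.96 − (-1.759) = 7.72

pH = 7.72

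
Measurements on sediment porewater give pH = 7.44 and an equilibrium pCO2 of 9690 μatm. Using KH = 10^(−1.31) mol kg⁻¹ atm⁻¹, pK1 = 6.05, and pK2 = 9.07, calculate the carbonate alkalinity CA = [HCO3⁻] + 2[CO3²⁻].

[CO2*] = KH · pCO2 = 10^(−1.31) × 9690×10^-6 = 4.746×10^-4 mol/kg
α₀ = 1/(1 + K1/[H⁺] + K1K2/[H⁺]²) = 1/(1 + 10^+1.39 + 10^-0.24) = 0.03828
DIC = [CO2*]/α₀ = 4.746×10^-4 / 0.03828 = 12.40 mmol/kg
CA = (α₁ + 2α₂)·DIC = (0.9397 + 2×0.02203) × 12.40 = 12.2 mmol/kg

CA = 12.2 mmol/kg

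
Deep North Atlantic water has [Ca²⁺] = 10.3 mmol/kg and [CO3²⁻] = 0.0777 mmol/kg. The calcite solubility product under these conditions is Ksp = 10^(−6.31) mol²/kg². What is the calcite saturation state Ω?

Ω = 1.63

Ksp = 10^(−6.31) = 4.898×10^-7
Ω = [Ca²⁺][CO3²⁻]/Ksp = (10.3×10^-3)(0.0777×10^-3) / 4.898×10^-7 = 1.63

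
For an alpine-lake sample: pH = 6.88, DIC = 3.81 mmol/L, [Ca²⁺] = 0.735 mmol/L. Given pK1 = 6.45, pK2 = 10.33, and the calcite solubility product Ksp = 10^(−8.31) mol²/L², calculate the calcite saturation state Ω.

Ω = 0.148

α₂ = 1 / (1 + [H⁺]/K2 + [H⁺]²/(K1K2)) = 1 / (1 + 10^+3.45 + 10^+3.02)
   = 1 / (1 + 2818.4 + 1047.1) = 1/3866.5 = 0.0002586
[CO3²⁻] = α₂ × DIC = 0.0002586 × 3.81 = 0.0009854 mmol/L = 0.9854 μmol/L
Ksp = 10^(−8.31) = 4.898×10^-9
Ω = [Ca²⁺][CO3²⁻]/Ksp = (0.735×10^-3)(9.854×10^-7) / 4.898×10^-9 = 0.148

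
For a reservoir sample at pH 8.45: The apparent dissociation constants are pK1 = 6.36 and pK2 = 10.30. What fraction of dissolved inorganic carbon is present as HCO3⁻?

α₁ = 0.978

α₁ = 1 / (1 + [H⁺]/K1 + K2/[H⁺]) = 1 / (1 + 10^-2.09 + 10^-1.85)
   = 1 / (1 + 0.0081283 + 0.014125) = 1/1.0223 = 0.9782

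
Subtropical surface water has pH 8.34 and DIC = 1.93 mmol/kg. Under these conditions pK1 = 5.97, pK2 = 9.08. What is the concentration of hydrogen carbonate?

[HCO3⁻] = 1.63 mmol/kg

α₁ = 1 / (1 + [H⁺]/K1 + K2/[H⁺]) = 1 / (1 + 10^-2.37 + 10^-0.74)
   = 1 / (1 + 0.0042658 + 0.18197) = 1/1.1862 = 0.8430
[HCO3⁻] = α₁ × DIC = 0.8430 × 1.93 = 1.63 mmol/kg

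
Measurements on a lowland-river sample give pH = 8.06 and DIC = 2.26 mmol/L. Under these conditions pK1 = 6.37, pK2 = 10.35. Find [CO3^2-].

α₂ = 1 / (1 + [H⁺]/K2 + [H⁺]²/(K1K2)) = 1 / (1 + 10^+2.29 + 10^+0.60)
   = 1 / (1 + 194.98 + 3.9811) = 1/199.97 = 0.005001
[CO3²⁻] = α₂ × DIC = 0.005001 × 2.26 = 0.0113 mmol/L = 11.3 μmol/L

[CO3²⁻] = 11.3 μmol/L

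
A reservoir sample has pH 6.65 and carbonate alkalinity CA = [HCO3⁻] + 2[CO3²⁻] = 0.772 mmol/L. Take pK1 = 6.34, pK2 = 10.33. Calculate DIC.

CA = [HCO3⁻] + 2[CO3²⁻] = (α₁ + 2α₂)·DIC
At pH 6.65: [H⁺]/K1 = 10^-0.31 = 0.48978, K2/[H⁺] = 10^-3.68 = 0.00020893
α₁ = 1/(1 + 0.48978 + 0.00020893) = 1/1.4900 = 0.6711; α₂ = α₁·K2/[H⁺] = 0.0001402
α₁ + 2α₂ = 0.6714
DIC = CA / (α₁ + 2α₂) = 0.772 / 0.6714 = 1.15 mmol/L

DIC = 1.15 mmol/L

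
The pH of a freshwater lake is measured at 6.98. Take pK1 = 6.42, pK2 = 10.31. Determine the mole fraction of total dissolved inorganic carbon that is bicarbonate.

α₁ = 1 / (1 + [H⁺]/K1 + K2/[H⁺]) = 1 / (1 + 10^-0.56 + 10^-3.33)
   = 1 / (1 + 0.27542 + 0.00046774) = 1/1.2759 = 0.7838

α₁ = 0.784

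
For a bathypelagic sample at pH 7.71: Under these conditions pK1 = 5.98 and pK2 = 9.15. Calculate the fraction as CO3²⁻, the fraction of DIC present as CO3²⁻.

α₂ = 1 / (1 + [H⁺]/K2 + [H⁺]²/(K1K2)) = 1 / (1 + 10^+1.44 + 10^-0.29)
   = 1 / (1 + 27.542 + 0.51286) = 1/29.055 = 0.03442

α₂ = 0.0344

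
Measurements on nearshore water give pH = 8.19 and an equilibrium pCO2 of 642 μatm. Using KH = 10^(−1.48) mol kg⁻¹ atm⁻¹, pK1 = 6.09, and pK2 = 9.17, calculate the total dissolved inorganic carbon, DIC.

[CO2*] = KH · pCO2 = 10^(−1.48) × 642×10^-6 = 2.126×10^-5 mol/kg
α₀ = 1/(1 + K1/[H⁺] + K1K2/[H⁺]²) = 1/(1 + 10^+2.10 + 10^+1.12) = 0.007139
DIC = [CO2*]/α₀ = 2.126×10^-5 / 0.007139 = 2.98 mmol/kg

DIC = 2.98 mmol/kg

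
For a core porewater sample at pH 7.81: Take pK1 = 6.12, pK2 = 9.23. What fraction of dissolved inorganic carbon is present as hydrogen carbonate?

α₁ = 1 / (1 + [H⁺]/K1 + K2/[H⁺]) = 1 / (1 + 10^-1.69 + 10^-1.42)
   = 1 / (1 + 0.020417 + 0.038019) = 1/1.0584 = 0.9448

α₁ = 0.945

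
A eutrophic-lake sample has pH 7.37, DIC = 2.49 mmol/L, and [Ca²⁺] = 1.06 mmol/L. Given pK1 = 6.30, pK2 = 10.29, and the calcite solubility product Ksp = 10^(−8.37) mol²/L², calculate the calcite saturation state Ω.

Ω = 0.685

α₂ = 1 / (1 + [H⁺]/K2 + [H⁺]²/(K1K2)) = 1 / (1 + 10^+2.92 + 10^+1.85)
   = 1 / (1 + 831.76 + 70.795) = 1/903.56 = 0.001107
[CO3²⁻] = α₂ × DIC = 0.001107 × 2.49 = 0.002756 mmol/L = 2.756 μmol/L
Ksp = 10^(−8.37) = 4.266×10^-9
Ω = [Ca²⁺][CO3²⁻]/Ksp = (1.06×10^-3)(2.756×10^-6) / 4.266×10^-9 = 0.685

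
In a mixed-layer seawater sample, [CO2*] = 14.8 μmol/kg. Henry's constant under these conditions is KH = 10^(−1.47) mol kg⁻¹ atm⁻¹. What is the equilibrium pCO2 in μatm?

pCO2 = 437 μatm

KH = 10^(−1.47) = 3.388×10^-2 mol kg⁻¹ atm⁻¹
pCO2 = [CO2*]/KH = 14.8×10^-6 / 3.388×10^-2 = 4.37×10^-4 atm = 437 μatm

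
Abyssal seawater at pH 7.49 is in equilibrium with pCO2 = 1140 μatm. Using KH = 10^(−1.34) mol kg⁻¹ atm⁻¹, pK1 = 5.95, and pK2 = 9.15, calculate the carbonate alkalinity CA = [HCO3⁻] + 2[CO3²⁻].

CA = 1.89 mmol/kg

[CO2*] = KH · pCO2 = 10^(−1.34) × 1140×10^-6 = 5.211×10^-5 mol/kg
α₀ = 1/(1 + K1/[H⁺] + K1K2/[H⁺]²) = 1/(1 + 10^+1.54 + 10^-0.12) = 0.02745
DIC = [CO2*]/α₀ = 5.211×10^-5 / 0.02745 = 1.898 mmol/kg
CA = (α₁ + 2α₂)·DIC = (0.9517 + 2×0.02082) × 1.898 = 1.89 mmol/kg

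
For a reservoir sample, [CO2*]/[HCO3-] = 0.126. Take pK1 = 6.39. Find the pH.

pH = 7.29

From K1 = [H⁺][HCO3-]/[CO2*]:  pH = pK1 − log₁₀([CO2*]/[HCO3-])
log₁₀(0.126) = -0.900
pH = 6.39 − (-0.900) = 7.29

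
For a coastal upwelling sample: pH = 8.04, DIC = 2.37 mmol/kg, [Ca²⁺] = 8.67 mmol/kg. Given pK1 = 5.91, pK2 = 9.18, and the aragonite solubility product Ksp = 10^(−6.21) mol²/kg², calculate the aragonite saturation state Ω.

α₂ = 1 / (1 + [H⁺]/K2 + [H⁺]²/(K1K2)) = 1 / (1 + 10^+1.14 + 10^-0.99)
   = 1 / (1 + 13.804 + 0.10233) = 1/14.906 = 0.06709
[CO3²⁻] = α₂ × DIC = 0.06709 × 2.37 = 0.1590 mmol/kg
Ksp = 10^(−6.21) = 6.166×10^-7
Ω = [Ca²⁺][CO3²⁻]/Ksp = (8.67×10^-3)(1.590×10^-4) / 6.166×10^-7 = 2.24

Ω = 2.24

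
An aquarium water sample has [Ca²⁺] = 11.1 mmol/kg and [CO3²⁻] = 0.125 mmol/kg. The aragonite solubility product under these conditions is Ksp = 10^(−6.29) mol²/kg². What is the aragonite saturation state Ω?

Ksp = 10^(−6.29) = 5.129×10^-7
Ω = [Ca²⁺][CO3²⁻]/Ksp = (11.1×10^-3)(0.125×10^-3) / 5.129×10^-7 = 2.71

Ω = 2.71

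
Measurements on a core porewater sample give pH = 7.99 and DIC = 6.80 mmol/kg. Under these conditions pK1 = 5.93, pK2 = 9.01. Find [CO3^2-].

[CO3²⁻] = 0.588 mmol/kg

α₂ = 1 / (1 + [H⁺]/K2 + [H⁺]²/(K1K2)) = 1 / (1 + 10^+1.02 + 10^-1.04)
   = 1 / (1 + 10.471 + 0.091201) = 1/11.562 = 0.08649
[CO3²⁻] = α₂ × DIC = 0.08649 × 6.80 = 0.588 mmol/kg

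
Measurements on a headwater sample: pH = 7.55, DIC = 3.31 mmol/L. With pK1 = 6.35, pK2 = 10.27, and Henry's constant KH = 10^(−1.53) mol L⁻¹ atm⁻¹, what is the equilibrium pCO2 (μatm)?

pCO2 = 6640 μatm

α₀ = 1 / (1 + K1/[H⁺] + K1K2/[H⁺]²) = 1 / (1 + 10^+1.20 + 10^-1.52)
   = 1 / (1 + 15.849 + 0.030200) = 1/16.879 = 0.05924
[CO2*] = α₀ × DIC = 0.05924 × 3.31 = 0.1961 mmol/L
pCO2 = [CO2*]/KH = 1.961×10^-4 / 2.951×10^-2 = 6640 μatm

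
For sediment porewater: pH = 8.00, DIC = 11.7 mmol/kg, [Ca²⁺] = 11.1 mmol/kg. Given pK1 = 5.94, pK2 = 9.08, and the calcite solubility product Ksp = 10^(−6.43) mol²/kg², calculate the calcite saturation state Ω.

Ω = 26.6

α₂ = 1 / (1 + [H⁺]/K2 + [H⁺]²/(K1K2)) = 1 / (1 + 10^+1.08 + 10^-0.98)
   = 1 / (1 + 12.023 + 0.10471) = 1/13.127 = 0.07618
[CO3²⁻] = α₂ × DIC = 0.07618 × 11.7 = 0.8913 mmol/kg
Ksp = 10^(−6.43) = 3.715×10^-7
Ω = [Ca²⁺][CO3²⁻]/Ksp = (11.1×10^-3)(8.913×10^-4) / 3.715×10^-7 = 26.6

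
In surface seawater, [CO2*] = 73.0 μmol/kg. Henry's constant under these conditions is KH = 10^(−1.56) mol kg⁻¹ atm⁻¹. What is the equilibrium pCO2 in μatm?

KH = 10^(−1.56) = 2.754×10^-2 mol kg⁻¹ atm⁻¹
pCO2 = [CO2*]/KH = 73.0×10^-6 / 2.754×10^-2 = 2.65×10^-3 atm = 2650 μatm

pCO2 = 2650 μatm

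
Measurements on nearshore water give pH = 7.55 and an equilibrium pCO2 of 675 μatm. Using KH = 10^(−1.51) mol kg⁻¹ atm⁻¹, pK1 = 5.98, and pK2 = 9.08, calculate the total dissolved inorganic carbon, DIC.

DIC = 0.819 mmol/kg

[CO2*] = KH · pCO2 = 10^(−1.51) × 675×10^-6 = 2.086×10^-5 mol/kg
α₀ = 1/(1 + K1/[H⁺] + K1K2/[H⁺]²) = 1/(1 + 10^+1.57 + 10^+0.04) = 0.02548
DIC = [CO2*]/α₀ = 2.086×10^-5 / 0.02548 = 0.819 mmol/kg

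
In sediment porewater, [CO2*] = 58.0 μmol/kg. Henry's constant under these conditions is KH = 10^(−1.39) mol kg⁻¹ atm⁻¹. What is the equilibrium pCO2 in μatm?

pCO2 = 1420 μatm

KH = 10^(−1.39) = 4.074×10^-2 mol kg⁻¹ atm⁻¹
pCO2 = [CO2*]/KH = 58.0×10^-6 / 4.074×10^-2 = 1.42×10^-3 atm = 1420 μatm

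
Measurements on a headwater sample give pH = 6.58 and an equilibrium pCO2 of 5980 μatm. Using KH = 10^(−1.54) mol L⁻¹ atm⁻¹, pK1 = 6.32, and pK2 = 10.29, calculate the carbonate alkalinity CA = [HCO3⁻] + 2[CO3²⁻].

[CO2*] = KH · pCO2 = 10^(−1.54) × 5980×10^-6 = 1.725×10^-4 mol/L
α₀ = 1/(1 + K1/[H⁺] + K1K2/[H⁺]²) = 1/(1 + 10^+0.26 + 10^-3.45) = 0.3546
DIC = [CO2*]/α₀ = 1.725×10^-4 / 0.3546 = 0.4864 mmol/L
CA = (α₁ + 2α₂)·DIC = (0.6453 + 2×0.0001258) × 0.4864 = 0.314 mmol/L

CA = 0.314 mmol/L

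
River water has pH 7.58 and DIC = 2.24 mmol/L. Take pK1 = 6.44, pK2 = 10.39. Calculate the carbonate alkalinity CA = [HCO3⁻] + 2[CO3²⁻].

CA = 2.09 mmol/L

CA = [HCO3⁻] + 2[CO3²⁻] = (α₁ + 2α₂)·DIC
At pH 7.58: [H⁺]/K1 = 10^-1.14 = 0.072444, K2/[H⁺] = 10^-2.81 = 0.0015488
α₁ = 1/(1 + 0.072444 + 0.0015488) = 1/1.0740 = 0.9311; α₂ = α₁·K2/[H⁺] = 0.001442
α₁ + 2α₂ = 0.9340
CA = 0.9340 × 2.24 = 2.09 mmol/L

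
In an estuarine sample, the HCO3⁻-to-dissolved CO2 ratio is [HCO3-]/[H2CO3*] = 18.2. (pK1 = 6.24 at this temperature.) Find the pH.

From K1 = [H⁺][HCO3-]/[H2CO3*]:  pH = pK1 + log₁₀([HCO3-]/[H2CO3*])
log₁₀(18.2) = +1.260
pH = 6.24 + (+1.260) = 7.50

pH = 7.50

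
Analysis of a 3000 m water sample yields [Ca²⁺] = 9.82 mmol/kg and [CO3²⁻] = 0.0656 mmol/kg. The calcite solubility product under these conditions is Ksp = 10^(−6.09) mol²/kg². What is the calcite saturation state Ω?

Ksp = 10^(−6.09) = 8.128×10^-7
Ω = [Ca²⁺][CO3²⁻]/Ksp = (9.82×10^-3)(0.0656×10^-3) / 8.128×10^-7 = 0.793

Ω = 0.793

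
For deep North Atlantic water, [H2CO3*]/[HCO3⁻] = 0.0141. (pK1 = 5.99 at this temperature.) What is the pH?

From K1 = [H⁺][HCO3⁻]/[H2CO3*]:  pH = pK1 − log₁₀([H2CO3*]/[HCO3⁻])
log₁₀(0.0141) = -1.851
pH = 5.99 − (-1.851) = 7.84

pH = 7.84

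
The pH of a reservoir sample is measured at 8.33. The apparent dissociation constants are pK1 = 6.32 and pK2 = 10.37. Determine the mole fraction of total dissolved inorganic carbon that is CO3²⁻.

α₂ = 1 / (1 + [H⁺]/K2 + [H⁺]²/(K1K2)) = 1 / (1 + 10^+2.04 + 10^+0.03)
   = 1 / (1 + 109.65 + 1.0715) = 1/111.72 = 0.008951

α₂ = 0.00895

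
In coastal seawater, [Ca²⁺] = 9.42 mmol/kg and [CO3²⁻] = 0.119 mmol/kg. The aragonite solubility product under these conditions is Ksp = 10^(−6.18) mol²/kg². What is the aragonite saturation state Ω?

Ω = 1.70

Ksp = 10^(−6.18) = 6.607×10^-7
Ω = [Ca²⁺][CO3²⁻]/Ksp = (9.42×10^-3)(0.119×10^-3) / 6.607×10^-7 = 1.70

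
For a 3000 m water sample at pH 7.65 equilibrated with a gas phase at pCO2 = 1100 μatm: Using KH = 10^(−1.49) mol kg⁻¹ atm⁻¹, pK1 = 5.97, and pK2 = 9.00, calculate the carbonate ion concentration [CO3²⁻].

[CO2*] = KH · pCO2 = 10^(−1.49) × 1100×10^-6 = 3.560×10^-5 mol/kg
α₀ = 1/(1 + K1/[H⁺] + K1K2/[H⁺]²) = 1/(1 + 10^+1.68 + 10^+0.33) = 0.01961
DIC = [CO2*]/α₀ = 3.560×10^-5 / 0.01961 = 1.815 mmol/kg
[CO3²⁻] = α₂·DIC; α₂ = 0.04192, so [CO3²⁻] = 0.04192 × 1.815 = 0.0761 mmol/kg

[CO3²⁻] = 0.0761 mmol/kg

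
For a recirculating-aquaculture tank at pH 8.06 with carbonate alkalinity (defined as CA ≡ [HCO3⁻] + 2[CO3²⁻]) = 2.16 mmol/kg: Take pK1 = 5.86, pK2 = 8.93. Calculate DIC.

DIC = 1.94 mmol/kg

CA = [HCO3⁻] + 2[CO3²⁻] = (α₁ + 2α₂)·DIC
At pH 8.06: [H⁺]/K1 = 10^-2.20 = 0.0063096, K2/[H⁺] = 10^-0.87 = 0.13490
α₁ = 1/(1 + 0.0063096 + 0.13490) = 1/1.1412 = 0.8763; α₂ = α₁·K2/[H⁺] = 0.1182
α₁ + 2α₂ = 1.1127
DIC = CA / (α₁ + 2α₂) = 2.16 / 1.1127 = 1.94 mmol/kg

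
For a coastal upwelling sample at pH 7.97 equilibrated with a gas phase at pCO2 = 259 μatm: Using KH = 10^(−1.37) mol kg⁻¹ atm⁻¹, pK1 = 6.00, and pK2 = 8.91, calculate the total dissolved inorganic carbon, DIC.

DIC = 1.16 mmol/kg

[CO2*] = KH · pCO2 = 10^(−1.37) × 259×10^-6 = 1.105×10^-5 mol/kg
α₀ = 1/(1 + K1/[H⁺] + K1K2/[H⁺]²) = 1/(1 + 10^+1.97 + 10^+1.03) = 0.009520
DIC = [CO2*]/α₀ = 1.105×10^-5 / 0.009520 = 1.16 mmol/kg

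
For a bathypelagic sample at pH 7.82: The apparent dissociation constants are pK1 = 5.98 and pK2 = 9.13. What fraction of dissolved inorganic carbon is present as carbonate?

α₂ = 0.0461

α₂ = 1 / (1 + [H⁺]/K2 + [H⁺]²/(K1K2)) = 1 / (1 + 10^+1.31 + 10^-0.53)
   = 1 / (1 + 20.417 + 0.29512) = 1/21.713 = 0.04606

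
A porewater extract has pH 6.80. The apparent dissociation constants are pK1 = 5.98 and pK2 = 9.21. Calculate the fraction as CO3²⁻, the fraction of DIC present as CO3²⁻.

α₂ = 0.00337

α₂ = 1 / (1 + [H⁺]/K2 + [H⁺]²/(K1K2)) = 1 / (1 + 10^+2.41 + 10^+1.59)
   = 1 / (1 + 257.04 + 38.905) = 1/296.94 = 0.003368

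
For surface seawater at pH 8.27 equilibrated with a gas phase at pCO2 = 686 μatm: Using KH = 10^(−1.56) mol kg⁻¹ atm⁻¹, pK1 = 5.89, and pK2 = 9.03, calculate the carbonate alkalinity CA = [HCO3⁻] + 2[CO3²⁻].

[CO2*] = KH · pCO2 = 10^(−1.56) × 686×10^-6 = 1.889×10^-5 mol/kg
α₀ = 1/(1 + K1/[H⁺] + K1K2/[H⁺]²) = 1/(1 + 10^+2.38 + 10^+1.62) = 0.003539
DIC = [CO2*]/α₀ = 1.889×10^-5 / 0.003539 = 5.339 mmol/kg
CA = (α₁ + 2α₂)·DIC = (0.8489 + 2×0.1475) × 5.339 = 6.11 mmol/kg

CA = 6.11 mmol/kg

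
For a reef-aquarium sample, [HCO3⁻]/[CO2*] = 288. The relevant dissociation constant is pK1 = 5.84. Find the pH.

pH = 8.30

From K1 = [H⁺][HCO3⁻]/[CO2*]:  pH = pK1 + log₁₀([HCO3⁻]/[CO2*])
log₁₀(288) = +2.459
pH = 5.84 + (+2.459) = 8.30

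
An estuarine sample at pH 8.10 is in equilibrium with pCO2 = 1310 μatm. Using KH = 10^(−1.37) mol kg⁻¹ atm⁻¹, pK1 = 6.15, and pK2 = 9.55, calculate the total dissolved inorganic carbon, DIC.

[CO2*] = KH · pCO2 = 10^(−1.37) × 1310×10^-6 = 5.588×10^-5 mol/kg
α₀ = 1/(1 + K1/[H⁺] + K1K2/[H⁺]²) = 1/(1 + 10^+1.95 + 10^+0.50) = 0.01072
DIC = [CO2*]/α₀ = 5.588×10^-5 / 0.01072 = 5.21 mmol/kg

DIC = 5.21 mmol/kg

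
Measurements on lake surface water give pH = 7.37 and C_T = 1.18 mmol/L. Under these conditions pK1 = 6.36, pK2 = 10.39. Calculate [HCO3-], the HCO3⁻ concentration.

[HCO3⁻] = 1.07 mmol/L

α₁ = 1 / (1 + [H⁺]/K1 + K2/[H⁺]) = 1 / (1 + 10^-1.01 + 10^-3.02)
   = 1 / (1 + 0.097724 + 0.00095499) = 1/1.0987 = 0.9102
[HCO3⁻] = α₁ × DIC = 0.9102 × 1.18 = 1.07 mmol/L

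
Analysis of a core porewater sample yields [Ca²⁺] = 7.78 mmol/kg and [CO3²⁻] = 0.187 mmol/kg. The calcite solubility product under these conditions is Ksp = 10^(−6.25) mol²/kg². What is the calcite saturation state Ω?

Ω = 2.59

Ksp = 10^(−6.25) = 5.623×10^-7
Ω = [Ca²⁺][CO3²⁻]/Ksp = (7.78×10^-3)(0.187×10^-3) / 5.623×10^-7 = 2.59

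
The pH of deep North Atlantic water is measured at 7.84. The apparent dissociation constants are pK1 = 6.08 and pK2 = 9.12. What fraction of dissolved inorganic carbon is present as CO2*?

α₀ = 1 / (1 + K1/[H⁺] + K1K2/[H⁺]²) = 1 / (1 + 10^+1.76 + 10^+0.48)
   = 1 / (1 + 57.544 + 3.0200) = 1/61.564 = 0.01624

α₀ = 0.0162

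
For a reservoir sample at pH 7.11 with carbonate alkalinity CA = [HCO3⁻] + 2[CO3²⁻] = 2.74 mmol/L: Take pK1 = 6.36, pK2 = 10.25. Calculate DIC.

CA = [HCO3⁻] + 2[CO3²⁻] = (α₁ + 2α₂)·DIC
At pH 7.11: [H⁺]/K1 = 10^-0.75 = 0.17783, K2/[H⁺] = 10^-3.14 = 0.00072444
α₁ = 1/(1 + 0.17783 + 0.00072444) = 1/1.1786 = 0.8485; α₂ = α₁·K2/[H⁺] = 0.0006147
α₁ + 2α₂ = 0.8497
DIC = CA / (α₁ + 2α₂) = 2.74 / 0.8497 = 3.22 mmol/L

DIC = 3.22 mmol/L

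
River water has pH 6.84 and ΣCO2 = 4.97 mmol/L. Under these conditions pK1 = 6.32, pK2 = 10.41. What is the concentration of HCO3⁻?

α₁ = 1 / (1 + [H⁺]/K1 + K2/[H⁺]) = 1 / (1 + 10^-0.52 + 10^-3.57)
   = 1 / (1 + 0.30200 + 0.00026915) = 1/1.3023 = 0.7679
[HCO3⁻] = α₁ × DIC = 0.7679 × 4.97 = 3.82 mmol/L

[HCO3⁻] = 3.82 mmol/L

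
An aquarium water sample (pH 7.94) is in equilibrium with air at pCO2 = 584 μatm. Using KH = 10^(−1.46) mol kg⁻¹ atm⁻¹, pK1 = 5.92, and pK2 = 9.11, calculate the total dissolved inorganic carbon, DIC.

DIC = 2.28 mmol/kg

[CO2*] = KH · pCO2 = 10^(−1.46) × 584×10^-6 = 2.025×10^-5 mol/kg
α₀ = 1/(1 + K1/[H⁺] + K1K2/[H⁺]²) = 1/(1 + 10^+2.02 + 10^+0.85) = 0.008866
DIC = [CO2*]/α₀ = 2.025×10^-5 / 0.008866 = 2.28 mmol/kg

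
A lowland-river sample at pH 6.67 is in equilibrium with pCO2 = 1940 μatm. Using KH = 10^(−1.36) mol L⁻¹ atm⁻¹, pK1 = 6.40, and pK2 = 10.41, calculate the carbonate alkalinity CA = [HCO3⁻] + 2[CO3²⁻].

[CO2*] = KH · pCO2 = 10^(−1.36) × 1940×10^-6 = 8.468×10^-5 mol/L
α₀ = 1/(1 + K1/[H⁺] + K1K2/[H⁺]²) = 1/(1 + 10^+0.27 + 10^-3.47) = 0.3494
DIC = [CO2*]/α₀ = 8.468×10^-5 / 0.3494 = 0.2424 mmol/L
CA = (α₁ + 2α₂)·DIC = (0.6505 + 2×0.0001184) × 0.2424 = 0.158 mmol/L

CA = 0.158 mmol/L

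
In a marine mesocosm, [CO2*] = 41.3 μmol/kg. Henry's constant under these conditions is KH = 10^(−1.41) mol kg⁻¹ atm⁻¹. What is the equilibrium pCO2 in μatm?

pCO2 = 1060 μatm

KH = 10^(−1.41) = 3.890×10^-2 mol kg⁻¹ atm⁻¹
pCO2 = [CO2*]/KH = 41.3×10^-6 / 3.890×10^-2 = 1.06×10^-3 atm = 1060 μatm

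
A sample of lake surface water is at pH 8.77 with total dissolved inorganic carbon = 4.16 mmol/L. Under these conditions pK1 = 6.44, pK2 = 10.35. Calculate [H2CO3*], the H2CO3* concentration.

[CO2*] = 18.9 μmol/L

α₀ = 1 / (1 + K1/[H⁺] + K1K2/[H⁺]²) = 1 / (1 + 10^+2.33 + 10^+0.75)
   = 1 / (1 + 213.80 + 5.6234) = 1/220.42 = 0.004537
[CO2*] = α₀ × DIC = 0.004537 × 4.16 = 0.0189 mmol/L = 18.9 μmol/L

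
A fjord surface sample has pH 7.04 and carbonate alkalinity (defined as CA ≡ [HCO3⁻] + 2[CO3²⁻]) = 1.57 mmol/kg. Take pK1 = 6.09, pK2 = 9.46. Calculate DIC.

DIC = 1.74 mmol/kg

CA = [HCO3⁻] + 2[CO3²⁻] = (α₁ + 2α₂)·DIC
At pH 7.04: [H⁺]/K1 = 10^-0.95 = 0.11220, K2/[H⁺] = 10^-2.42 = 0.0038019
α₁ = 1/(1 + 0.11220 + 0.0038019) = 1/1.1160 = 0.8961; α₂ = α₁·K2/[H⁺] = 0.003407
α₁ + 2α₂ = 0.9029
DIC = CA / (α₁ + 2α₂) = 1.57 / 0.9029 = 1.74 mmol/kg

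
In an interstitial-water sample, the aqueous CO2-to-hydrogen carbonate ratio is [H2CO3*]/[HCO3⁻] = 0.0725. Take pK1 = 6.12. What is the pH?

From K1 = [H⁺][HCO3⁻]/[H2CO3*]:  pH = pK1 − log₁₀([H2CO3*]/[HCO3⁻])
log₁₀(0.0725) = -1.140
pH = 6.12 − (-1.140) = 7.26

pH = 7.26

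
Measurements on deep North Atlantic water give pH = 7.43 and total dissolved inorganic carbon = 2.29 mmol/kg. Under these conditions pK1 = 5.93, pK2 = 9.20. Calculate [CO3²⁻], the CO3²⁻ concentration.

α₂ = 1 / (1 + [H⁺]/K2 + [H⁺]²/(K1K2)) = 1 / (1 + 10^+1.77 + 10^+0.27)
   = 1 / (1 + 58.884 + 1.8621) = 1/61.746 = 0.01620
[CO3²⁻] = α₂ × DIC = 0.01620 × 2.29 = 0.0371 mmol/kg

[CO3²⁻] = 0.0371 mmol/kg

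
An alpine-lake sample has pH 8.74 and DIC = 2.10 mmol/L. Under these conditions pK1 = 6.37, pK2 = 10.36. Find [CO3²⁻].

α₂ = 1 / (1 + [H⁺]/K2 + [H⁺]²/(K1K2)) = 1 / (1 + 10^+1.62 + 10^-0.75)
   = 1 / (1 + 41.687 + 0.17783) = 1/42.865 = 0.02333
[CO3²⁻] = α₂ × DIC = 0.02333 × 2.10 = 0.0490 mmol/L

[CO3²⁻] = 0.0490 mmol/L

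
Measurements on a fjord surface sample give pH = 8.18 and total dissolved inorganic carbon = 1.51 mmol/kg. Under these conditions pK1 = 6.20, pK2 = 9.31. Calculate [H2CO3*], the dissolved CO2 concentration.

α₀ = 1 / (1 + K1/[H⁺] + K1K2/[H⁺]²) = 1 / (1 + 10^+1.98 + 10^+0.85)
   = 1 / (1 + 95.499 + 7.0795) = 1/103.58 = 0.009654
[CO2*] = α₀ × DIC = 0.009654 × 1.51 = 0.0146 mmol/kg = 14.6 μmol/kg

[CO2*] = 14.6 μmol/kg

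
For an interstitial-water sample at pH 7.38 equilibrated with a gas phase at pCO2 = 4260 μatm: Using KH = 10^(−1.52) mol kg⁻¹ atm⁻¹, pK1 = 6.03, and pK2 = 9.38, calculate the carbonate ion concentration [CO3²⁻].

[CO2*] = KH · pCO2 = 10^(−1.52) × 4260×10^-6 = 1.286×10^-4 mol/kg
α₀ = 1/(1 + K1/[H⁺] + K1K2/[H⁺]²) = 1/(1 + 10^+1.35 + 10^-0.65) = 0.04235
DIC = [CO2*]/α₀ = 1.286×10^-4 / 0.04235 = 3.038 mmol/kg
[CO3²⁻] = α₂·DIC; α₂ = 0.009482, so [CO3²⁻] = 0.009482 × 3.038 = 0.0288 mmol/kg

[CO3²⁻] = 0.0288 mmol/kg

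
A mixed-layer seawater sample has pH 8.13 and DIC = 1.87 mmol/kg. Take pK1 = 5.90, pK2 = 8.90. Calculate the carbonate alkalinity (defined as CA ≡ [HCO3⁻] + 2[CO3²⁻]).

CA = 2.13 mmol/kg

CA = [HCO3⁻] + 2[CO3²⁻] = (α₁ + 2α₂)·DIC
At pH 8.13: [H⁺]/K1 = 10^-2.23 = 0.0058884, K2/[H⁺] = 10^-0.77 = 0.16982
α₁ = 1/(1 + 0.0058884 + 0.16982) = 1/1.1757 = 0.8505; α₂ = α₁·K2/[H⁺] = 0.1444
α₁ + 2α₂ = 1.1394
CA = 1.1394 × 1.87 = 2.13 mmol/kg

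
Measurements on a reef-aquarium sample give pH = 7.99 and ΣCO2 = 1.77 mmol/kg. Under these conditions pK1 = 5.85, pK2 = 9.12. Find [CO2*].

α₀ = 1 / (1 + K1/[H⁺] + K1K2/[H⁺]²) = 1 / (1 + 10^+2.14 + 10^+1.01)
   = 1 / (1 + 138.04 + 10.233) = 1/149.27 = 0.006699
[CO2*] = α₀ × DIC = 0.006699 × 1.77 = 0.0119 mmol/kg = 11.9 μmol/kg

[CO2*] = 11.9 μmol/kg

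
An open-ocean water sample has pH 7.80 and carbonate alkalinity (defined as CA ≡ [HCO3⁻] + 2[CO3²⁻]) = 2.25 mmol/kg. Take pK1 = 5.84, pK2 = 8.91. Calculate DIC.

DIC = 2.12 mmol/kg

CA = [HCO3⁻] + 2[CO3²⁻] = (α₁ + 2α₂)·DIC
At pH 7.80: [H⁺]/K1 = 10^-1.96 = 0.010965, K2/[H⁺] = 10^-1.11 = 0.077625
α₁ = 1/(1 + 0.010965 + 0.077625) = 1/1.0886 = 0.9186; α₂ = α₁·K2/[H⁺] = 0.07131
α₁ + 2α₂ = 1.0612
DIC = CA / (α₁ + 2α₂) = 2.25 / 1.0612 = 2.12 mmol/kg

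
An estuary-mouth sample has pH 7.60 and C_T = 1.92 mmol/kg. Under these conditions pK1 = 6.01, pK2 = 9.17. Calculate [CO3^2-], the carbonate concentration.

[CO3²⁻] = 0.0491 mmol/kg

α₂ = 1 / (1 + [H⁺]/K2 + [H⁺]²/(K1K2)) = 1 / (1 + 10^+1.57 + 10^-0.02)
   = 1 / (1 + 37.154 + 0.95499) = 1/39.109 = 0.02557
[CO3²⁻] = α₂ × DIC = 0.02557 × 1.92 = 0.0491 mmol/kg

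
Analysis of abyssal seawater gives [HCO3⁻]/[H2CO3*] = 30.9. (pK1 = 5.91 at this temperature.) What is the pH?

pH = 7.40

From K1 = [H⁺][HCO3⁻]/[H2CO3*]:  pH = pK1 + log₁₀([HCO3⁻]/[H2CO3*])
log₁₀(30.9) = +1.490
pH = 5.91 + (+1.490) = 7.40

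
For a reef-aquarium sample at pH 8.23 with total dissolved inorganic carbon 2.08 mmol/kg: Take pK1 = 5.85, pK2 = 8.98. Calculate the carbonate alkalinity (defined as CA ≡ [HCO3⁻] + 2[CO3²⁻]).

CA = 2.39 mmol/kg

CA = [HCO3⁻] + 2[CO3²⁻] = (α₁ + 2α₂)·DIC
At pH 8.23: [H⁺]/K1 = 10^-2.38 = 0.0041687, K2/[H⁺] = 10^-0.75 = 0.17783
α₁ = 1/(1 + 0.0041687 + 0.17783) = 1/1.1820 = 0.8460; α₂ = α₁·K2/[H⁺] = 0.1504
α₁ + 2α₂ = 1.1469
CA = 1.1469 × 2.08 = 2.39 mmol/kg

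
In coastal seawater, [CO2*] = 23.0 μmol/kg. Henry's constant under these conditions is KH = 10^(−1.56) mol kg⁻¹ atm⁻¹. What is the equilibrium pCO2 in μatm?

KH = 10^(−1.56) = 2.754×10^-2 mol kg⁻¹ atm⁻¹
pCO2 = [CO2*]/KH = 23.0×10^-6 / 2.754×10^-2 = 8.35×10^-4 atm = 835 μatm

pCO2 = 835 μatm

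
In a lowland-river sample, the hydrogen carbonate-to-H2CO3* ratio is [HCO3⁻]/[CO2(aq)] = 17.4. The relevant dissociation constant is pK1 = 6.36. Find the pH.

pH = 7.60

From K1 = [H⁺][HCO3⁻]/[CO2(aq)]:  pH = pK1 + log₁₀([HCO3⁻]/[CO2(aq)])
log₁₀(17.4) = +1.241
pH = 6.36 + (+1.241) = 7.60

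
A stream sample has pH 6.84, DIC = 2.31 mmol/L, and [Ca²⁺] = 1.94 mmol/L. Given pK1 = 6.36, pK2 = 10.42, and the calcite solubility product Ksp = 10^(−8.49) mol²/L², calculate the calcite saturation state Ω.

Ω = 0.274

α₂ = 1 / (1 + [H⁺]/K2 + [H⁺]²/(K1K2)) = 1 / (1 + 10^+3.58 + 10^+3.10)
   = 1 / (1 + 3801.9 + 1258.9) = 1/5061.8 = 0.0001976
[CO3²⁻] = α₂ × DIC = 0.0001976 × 2.31 = 0.0004564 mmol/L = 0.4564 μmol/L
Ksp = 10^(−8.49) = 3.236×10^-9
Ω = [Ca²⁺][CO3²⁻]/Ksp = (1.94×10^-3)(4.564×10^-7) / 3.236×10^-9 = 0.274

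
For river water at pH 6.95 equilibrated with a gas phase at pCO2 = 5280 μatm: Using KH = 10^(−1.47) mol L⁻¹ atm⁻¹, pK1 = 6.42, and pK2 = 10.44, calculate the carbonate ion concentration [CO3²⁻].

[CO2*] = KH · pCO2 = 10^(−1.47) × 5280×10^-6 = 1.789×10^-4 mol/L
α₀ = 1/(1 + K1/[H⁺] + K1K2/[H⁺]²) = 1/(1 + 10^+0.53 + 10^-2.96) = 0.2278
DIC = [CO2*]/α₀ = 1.789×10^-4 / 0.2278 = 0.7853 mmol/L
[CO3²⁻] = α₂·DIC; α₂ = 0.0002498, so [CO3²⁻] = 0.0002498 × 0.7853 = 0.000196 mmol/L = 0.196 μmol/L

[CO3²⁻] = 0.196 μmol/L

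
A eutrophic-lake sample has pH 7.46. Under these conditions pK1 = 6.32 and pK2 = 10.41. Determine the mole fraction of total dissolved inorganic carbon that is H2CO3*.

α₀ = 0.0675

α₀ = 1 / (1 + K1/[H⁺] + K1K2/[H⁺]²) = 1 / (1 + 10^+1.14 + 10^-1.81)
   = 1 / (1 + 13.804 + 0.015488) = 1/14.819 = 0.06748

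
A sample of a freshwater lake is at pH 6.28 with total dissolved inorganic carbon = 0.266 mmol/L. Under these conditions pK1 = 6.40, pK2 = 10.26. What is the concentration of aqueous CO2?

α₀ = 1 / (1 + K1/[H⁺] + K1K2/[H⁺]²) = 1 / (1 + 10^-0.12 + 10^-4.10)
   = 1 / (1 + 0.75858 + 7.9433×10^-5) = 1/1.7587 = 0.5686
[CO2*] = α₀ × DIC = 0.5686 × 0.266 = 0.151 mmol/L

[CO2*] = 0.151 mmol/L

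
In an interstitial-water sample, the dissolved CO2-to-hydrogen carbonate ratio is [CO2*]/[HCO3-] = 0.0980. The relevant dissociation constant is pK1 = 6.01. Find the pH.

From K1 = [H⁺][HCO3-]/[CO2*]:  pH = pK1 − log₁₀([CO2*]/[HCO3-])
log₁₀(0.0980) = -1.009
pH = 6.01 − (-1.009) = 7.02

pH = 7.02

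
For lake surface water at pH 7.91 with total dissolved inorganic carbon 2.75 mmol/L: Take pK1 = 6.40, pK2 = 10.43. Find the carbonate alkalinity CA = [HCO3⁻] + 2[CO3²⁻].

CA = 2.68 mmol/L

CA = [HCO3⁻] + 2[CO3²⁻] = (α₁ + 2α₂)·DIC
At pH 7.91: [H⁺]/K1 = 10^-1.51 = 0.030903, K2/[H⁺] = 10^-2.52 = 0.0030200
α₁ = 1/(1 + 0.030903 + 0.0030200) = 1/1.0339 = 0.9672; α₂ = α₁·K2/[H⁺] = 0.002921
α₁ + 2α₂ = 0.9730
CA = 0.9730 × 2.75 = 2.68 mmol/L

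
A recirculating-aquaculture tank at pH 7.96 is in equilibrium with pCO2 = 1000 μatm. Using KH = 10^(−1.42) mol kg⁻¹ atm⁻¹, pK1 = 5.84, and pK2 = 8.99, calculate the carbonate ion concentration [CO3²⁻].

[CO3²⁻] = 0.468 mmol/kg

[CO2*] = KH · pCO2 = 10^(−1.42) × 1000×10^-6 = 3.802×10^-5 mol/kg
α₀ = 1/(1 + K1/[H⁺] + K1K2/[H⁺]²) = 1/(1 + 10^+2.12 + 10^+1.09) = 0.006890
DIC = [CO2*]/α₀ = 3.802×10^-5 / 0.006890 = 5.518 mmol/kg
[CO3²⁻] = α₂·DIC; α₂ = 0.08477, so [CO3²⁻] = 0.08477 × 5.518 = 0.468 mmol/kg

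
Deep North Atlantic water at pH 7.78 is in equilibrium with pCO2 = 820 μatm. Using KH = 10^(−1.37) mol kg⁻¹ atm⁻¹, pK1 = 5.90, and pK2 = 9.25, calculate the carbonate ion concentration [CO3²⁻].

[CO3²⁻] = 0.0899 mmol/kg

[CO2*] = KH · pCO2 = 10^(−1.37) × 820×10^-6 = 3.498×10^-5 mol/kg
α₀ = 1/(1 + K1/[H⁺] + K1K2/[H⁺]²) = 1/(1 + 10^+1.88 + 10^+0.41) = 0.01259
DIC = [CO2*]/α₀ = 3.498×10^-5 / 0.01259 = 2.778 mmol/kg
[CO3²⁻] = α₂·DIC; α₂ = 0.03236, so [CO3²⁻] = 0.03236 × 2.778 = 0.0899 mmol/kg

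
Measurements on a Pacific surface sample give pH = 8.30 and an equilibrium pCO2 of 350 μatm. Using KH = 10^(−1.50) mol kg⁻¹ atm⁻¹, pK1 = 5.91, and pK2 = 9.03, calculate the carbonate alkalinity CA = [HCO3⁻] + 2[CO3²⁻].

CA = 3.73 mmol/kg

[CO2*] = KH · pCO2 = 10^(−1.50) × 350×10^-6 = 1.107×10^-5 mol/kg
α₀ = 1/(1 + K1/[H⁺] + K1K2/[H⁺]²) = 1/(1 + 10^+2.39 + 10^+1.66) = 0.003423
DIC = [CO2*]/α₀ = 1.107×10^-5 / 0.003423 = 3.234 mmol/kg
CA = (α₁ + 2α₂)·DIC = (0.8401 + 2×0.1564) × 3.234 = 3.73 mmol/kg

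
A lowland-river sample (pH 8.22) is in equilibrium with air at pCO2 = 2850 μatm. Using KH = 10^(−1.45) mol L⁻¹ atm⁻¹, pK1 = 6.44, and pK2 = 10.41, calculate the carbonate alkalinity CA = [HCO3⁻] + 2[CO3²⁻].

[CO2*] = KH · pCO2 = 10^(−1.45) × 2850×10^-6 = 1.011×10^-4 mol/L
α₀ = 1/(1 + K1/[H⁺] + K1K2/[H⁺]²) = 1/(1 + 10^+1.78 + 10^-0.41) = 0.01622
DIC = [CO2*]/α₀ = 1.011×10^-4 / 0.01622 = 6.234 mmol/L
CA = (α₁ + 2α₂)·DIC = (0.9775 + 2×0.006311) × 6.234 = 6.17 mmol/L

CA = 6.17 mmol/L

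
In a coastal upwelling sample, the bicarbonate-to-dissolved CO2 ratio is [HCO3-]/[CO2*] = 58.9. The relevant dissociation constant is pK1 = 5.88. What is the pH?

From K1 = [H⁺][HCO3-]/[CO2*]:  pH = pK1 + log₁₀([HCO3-]/[CO2*])
log₁₀(58.9) = +1.770
pH = 5.88 + (+1.770) = 7.65

pH = 7.65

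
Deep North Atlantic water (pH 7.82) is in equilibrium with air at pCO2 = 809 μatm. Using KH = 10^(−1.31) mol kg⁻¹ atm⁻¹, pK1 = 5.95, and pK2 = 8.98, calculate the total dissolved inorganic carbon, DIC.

[CO2*] = KH · pCO2 = 10^(−1.31) × 809×10^-6 = 3.962×10^-5 mol/kg
α₀ = 1/(1 + K1/[H⁺] + K1K2/[H⁺]²) = 1/(1 + 10^+1.87 + 10^+0.71) = 0.01246
DIC = [CO2*]/α₀ = 3.962×10^-5 / 0.01246 = 3.18 mmol/kg

DIC = 3.18 mmol/kg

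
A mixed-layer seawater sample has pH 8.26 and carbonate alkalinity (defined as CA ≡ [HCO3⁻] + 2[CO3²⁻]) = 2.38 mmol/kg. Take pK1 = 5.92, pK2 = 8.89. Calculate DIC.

DIC = 2.01 mmol/kg

CA = [HCO3⁻] + 2[CO3²⁻] = (α₁ + 2α₂)·DIC
At pH 8.26: [H⁺]/K1 = 10^-2.34 = 0.0045709, K2/[H⁺] = 10^-0.63 = 0.23442
α₁ = 1/(1 + 0.0045709 + 0.23442) = 1/1.2390 = 0.8071; α₂ = α₁·K2/[H⁺] = 0.1892
α₁ + 2α₂ = 1.1855
DIC = CA / (α₁ + 2α₂) = 2.38 / 1.1855 = 2.01 mmol/kg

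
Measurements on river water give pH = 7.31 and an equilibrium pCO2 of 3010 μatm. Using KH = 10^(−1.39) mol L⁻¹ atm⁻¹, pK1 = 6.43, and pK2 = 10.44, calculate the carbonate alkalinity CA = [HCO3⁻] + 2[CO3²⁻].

[CO2*] = KH · pCO2 = 10^(−1.39) × 3010×10^-6 = 1.226×10^-4 mol/L
α₀ = 1/(1 + K1/[H⁺] + K1K2/[H⁺]²) = 1/(1 + 10^+0.88 + 10^-2.25) = 0.1164
DIC = [CO2*]/α₀ = 1.226×10^-4 / 0.1164 = 1.053 mmol/L
CA = (α₁ + 2α₂)·DIC = (0.8829 + 2×0.0006545) × 1.053 = 0.932 mmol/L

CA = 0.932 mmol/L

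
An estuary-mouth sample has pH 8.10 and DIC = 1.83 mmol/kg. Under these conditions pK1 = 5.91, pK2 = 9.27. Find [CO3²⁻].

[CO3²⁻] = 0.115 mmol/kg

α₂ = 1 / (1 + [H⁺]/K2 + [H⁺]²/(K1K2)) = 1 / (1 + 10^+1.17 + 10^-1.02)
   = 1 / (1 + 14.791 + 0.095499) = 1/15.887 = 0.06295
[CO3²⁻] = α₂ × DIC = 0.06295 × 1.83 = 0.115 mmol/kg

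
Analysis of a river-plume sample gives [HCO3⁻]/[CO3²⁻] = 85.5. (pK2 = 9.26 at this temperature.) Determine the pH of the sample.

From K2 = [H⁺][CO3²⁻]/[HCO3⁻]:  pH = pK2 − log₁₀([HCO3⁻]/[CO3²⁻])
log₁₀(85.5) = +1.932
pH = 9.26 − (+1.932) = 7.33

pH = 7.33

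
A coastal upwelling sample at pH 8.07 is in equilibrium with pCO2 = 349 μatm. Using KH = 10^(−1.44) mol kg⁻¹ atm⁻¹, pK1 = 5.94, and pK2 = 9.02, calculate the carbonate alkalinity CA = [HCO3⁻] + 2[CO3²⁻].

CA = 2.09 mmol/kg

[CO2*] = KH · pCO2 = 10^(−1.44) × 349×10^-6 = 1.267×10^-5 mol/kg
α₀ = 1/(1 + K1/[H⁺] + K1K2/[H⁺]²) = 1/(1 + 10^+2.13 + 10^+1.18) = 0.006621
DIC = [CO2*]/α₀ = 1.267×10^-5 / 0.006621 = 1.914 mmol/kg
CA = (α₁ + 2α₂)·DIC = (0.8932 + 2×0.1002) × 1.914 = 2.09 mmol/kg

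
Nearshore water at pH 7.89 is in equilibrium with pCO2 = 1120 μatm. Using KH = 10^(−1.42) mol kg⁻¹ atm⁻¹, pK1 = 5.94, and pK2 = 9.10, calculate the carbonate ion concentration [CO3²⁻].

[CO2*] = KH · pCO2 = 10^(−1.42) × 1120×10^-6 = 4.258×10^-5 mol/kg
α₀ = 1/(1 + K1/[H⁺] + K1K2/[H⁺]²) = 1/(1 + 10^+1.95 + 10^+0.74) = 0.01046
DIC = [CO2*]/α₀ = 4.258×10^-5 / 0.01046 = 4.072 mmol/kg
[CO3²⁻] = α₂·DIC; α₂ = 0.05747, so [CO3²⁻] = 0.05747 × 4.072 = 0.234 mmol/kg

[CO3²⁻] = 0.234 mmol/kg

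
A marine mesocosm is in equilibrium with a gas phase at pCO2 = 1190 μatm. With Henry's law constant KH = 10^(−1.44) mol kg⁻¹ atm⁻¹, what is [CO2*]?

[CO2*] = 43.2 μmol/kg

KH = 10^(−1.44) = 3.631×10^-2 mol kg⁻¹ atm⁻¹
[CO2*] = KH · pCO2 = 3.631×10^-2 × 1190×10^-6 atm = 4.32×10^-5 mol/kg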